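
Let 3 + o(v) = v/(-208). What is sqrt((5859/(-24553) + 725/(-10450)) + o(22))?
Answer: 17*I*sqrt(841095469499142)/266842004 ≈ 1.8476*I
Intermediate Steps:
o(v) = -3 - v/208 (o(v) = -3 + v/(-208) = -3 + v*(-1/208) = -3 - v/208)
sqrt((5859/(-24553) + 725/(-10450)) + o(22)) = sqrt((5859/(-24553) + 725/(-10450)) + (-3 - 1/208*22)) = sqrt((5859*(-1/24553) + 725*(-1/10450)) + (-3 - 11/104)) = sqrt((-5859/24553 - 29/418) - 323/104) = sqrt(-3161099/10263154 - 323/104) = sqrt(-1821876519/533684008) = 17*I*sqrt(841095469499142)/266842004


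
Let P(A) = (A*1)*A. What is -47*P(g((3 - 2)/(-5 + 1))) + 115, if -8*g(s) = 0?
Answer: 115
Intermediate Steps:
g(s) = 0 (g(s) = -⅛*0 = 0)
P(A) = A² (P(A) = A*A = A²)
-47*P(g((3 - 2)/(-5 + 1))) + 115 = -47*0² + 115 = -47*0 + 115 = 0 + 115 = 115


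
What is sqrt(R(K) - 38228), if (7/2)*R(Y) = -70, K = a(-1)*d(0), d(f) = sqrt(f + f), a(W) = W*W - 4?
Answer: 2*I*sqrt(9562) ≈ 195.57*I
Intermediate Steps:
a(W) = -4 + W**2 (a(W) = W**2 - 4 = -4 + W**2)
d(f) = sqrt(2)*sqrt(f) (d(f) = sqrt(2*f) = sqrt(2)*sqrt(f))
K = 0 (K = (-4 + (-1)**2)*(sqrt(2)*sqrt(0)) = (-4 + 1)*(sqrt(2)*0) = -3*0 = 0)
R(Y) = -20 (R(Y) = (2/7)*(-70) = -20)
sqrt(R(K) - 38228) = sqrt(-20 - 38228) = sqrt(-38248) = 2*I*sqrt(9562)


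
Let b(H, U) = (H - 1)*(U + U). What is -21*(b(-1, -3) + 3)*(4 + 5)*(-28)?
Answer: 79380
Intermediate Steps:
b(H, U) = 2*U*(-1 + H) (b(H, U) = (-1 + H)*(2*U) = 2*U*(-1 + H))
-21*(b(-1, -3) + 3)*(4 + 5)*(-28) = -21*(2*(-3)*(-1 - 1) + 3)*(4 + 5)*(-28) = -21*(2*(-3)*(-2) + 3)*9*(-28) = -21*(12 + 3)*9*(-28) = -315*9*(-28) = -21*135*(-28) = -2835*(-28) = 79380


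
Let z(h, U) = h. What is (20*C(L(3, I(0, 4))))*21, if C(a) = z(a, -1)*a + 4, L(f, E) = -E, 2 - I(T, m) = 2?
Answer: 1680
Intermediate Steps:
I(T, m) = 0 (I(T, m) = 2 - 1*2 = 2 - 2 = 0)
C(a) = 4 + a² (C(a) = a*a + 4 = a² + 4 = 4 + a²)
(20*C(L(3, I(0, 4))))*21 = (20*(4 + (-1*0)²))*21 = (20*(4 + 0²))*21 = (20*(4 + 0))*21 = (20*4)*21 = 80*21 = 1680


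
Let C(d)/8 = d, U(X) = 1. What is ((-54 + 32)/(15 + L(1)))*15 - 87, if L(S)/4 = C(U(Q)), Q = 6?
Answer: -4419/47 ≈ -94.021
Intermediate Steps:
C(d) = 8*d
L(S) = 32 (L(S) = 4*(8*1) = 4*8 = 32)
((-54 + 32)/(15 + L(1)))*15 - 87 = ((-54 + 32)/(15 + 32))*15 - 87 = -22/47*15 - 87 = -330/47 - 87 = -4419/47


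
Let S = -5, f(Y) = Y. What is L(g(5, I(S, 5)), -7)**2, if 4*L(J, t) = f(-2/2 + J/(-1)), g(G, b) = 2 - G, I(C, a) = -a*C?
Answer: 1/4 ≈ 0.25000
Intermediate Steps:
I(C, a) = -C*a
L(J, t) = -1/4 - J/4 (L(J, t) = (-2/2 + J/(-1))/4 = (-2*1/2 + J*(-1))/4 = (-1 - J)/4 = -1/4 - J/4)
L(g(5, I(S, 5)), -7)**2 = (-1/4 - (2 - 1*5)/4)**2 = (-1/4 - (2 - 5)/4)**2 = (-1/4 - 1/4*(-3))**2 = (-1/4 + 3/4)**2 = (1/2)**2 = 1/4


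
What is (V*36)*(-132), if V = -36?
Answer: 171072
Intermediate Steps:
(V*36)*(-132) = -36*36*(-132) = -1296*(-132) = 171072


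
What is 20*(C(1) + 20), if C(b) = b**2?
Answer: 420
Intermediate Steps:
20*(C(1) + 20) = 20*(1**2 + 20) = 20*(1 + 20) = 20*21 = 420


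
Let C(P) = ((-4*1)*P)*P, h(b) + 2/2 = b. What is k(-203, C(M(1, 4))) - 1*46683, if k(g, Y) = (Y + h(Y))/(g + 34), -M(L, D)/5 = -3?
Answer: -7887626/169 ≈ -46672.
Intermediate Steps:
M(L, D) = 15 (M(L, D) = -5*(-3) = 15)
h(b) = -1 + b
C(P) = -4*P² (C(P) = (-4*P)*P = -4*P²)
k(g, Y) = (-1 + 2*Y)/(34 + g) (k(g, Y) = (Y + (-1 + Y))/(g + 34) = (-1 + 2*Y)/(34 + g))
k(-203, C(M(1, 4))) - 1*46683 = (-1 + 2*(-4*15²))/(34 - 203) - 1*46683 = (-1 + 2*(-4*225))/(-169) - 46683 = -(-1 + 2*(-900))/169 - 46683 = -(-1 - 1800)/169 - 46683 = -1/169*(-1801) - 46683 = 1801/169 - 46683 = -7887626/169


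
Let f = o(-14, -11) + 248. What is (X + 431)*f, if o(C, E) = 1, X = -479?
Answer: -11952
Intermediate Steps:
f = 249 (f = 1 + 248 = 249)
(X + 431)*f = (-479 + 431)*249 = -48*249 = -11952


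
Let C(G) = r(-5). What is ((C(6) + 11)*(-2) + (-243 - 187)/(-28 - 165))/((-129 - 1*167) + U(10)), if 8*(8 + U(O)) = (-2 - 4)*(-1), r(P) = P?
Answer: 7544/234109 ≈ 0.032224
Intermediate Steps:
U(O) = -29/4 (U(O) = -8 + ((-2 - 4)*(-1))/8 = -8 + (-6*(-1))/8 = -8 + (⅛)*6 = -8 + ¾ = -29/4)
C(G) = -5
((C(6) + 11)*(-2) + (-243 - 187)/(-28 - 165))/((-129 - 1*167) + U(10)) = ((-5 + 11)*(-2) + (-243 - 187)/(-28 - 165))/((-129 - 1*167) - 29/4) = (6*(-2) - 430/(-193))/((-129 - 167) - 29/4) = (-12 - 430*(-1/193))/(-296 - 29/4) = (-12 + 430/193)/(-1213/4) = -1886/193*(-4/1213) = 7544/234109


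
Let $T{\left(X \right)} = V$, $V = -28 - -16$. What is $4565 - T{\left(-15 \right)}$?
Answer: $4577$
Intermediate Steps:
$V = -12$ ($V = -28 + 16 = -12$)
$T{\left(X \right)} = -12$
$4565 - T{\left(-15 \right)} = 4565 - -12 = 4565 + 12 = 4577$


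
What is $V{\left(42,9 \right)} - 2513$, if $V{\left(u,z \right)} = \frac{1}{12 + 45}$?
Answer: $- \frac{143240}{57} \approx -2513.0$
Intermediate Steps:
$V{\left(u,z \right)} = \frac{1}{57}$
$V{\left(42,9 \right)} - 2513 = \frac{1}{57} - 2513 = - \frac{143240}{57}$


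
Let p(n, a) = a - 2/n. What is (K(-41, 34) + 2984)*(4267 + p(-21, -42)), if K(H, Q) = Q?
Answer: 89259362/7 ≈ 1.2751e+7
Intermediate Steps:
(K(-41, 34) + 2984)*(4267 + p(-21, -42)) = (34 + 2984)*(4267 + (-42 - 2/(-21))) = 3018*(4267 + (-42 - 2*(-1/21))) = 3018*(4267 + (-42 + 2/21)) = 3018*(4267 - 880/21) = 3018*(88727/21) = 89259362/7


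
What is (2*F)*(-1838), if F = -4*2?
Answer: 29408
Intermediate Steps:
F = -8
(2*F)*(-1838) = (2*(-8))*(-1838) = -16*(-1838) = 29408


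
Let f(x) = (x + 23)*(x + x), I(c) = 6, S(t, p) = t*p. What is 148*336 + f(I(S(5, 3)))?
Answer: 50076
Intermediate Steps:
S(t, p) = p*t
f(x) = 2*x*(23 + x) (f(x) = (23 + x)*(2*x) = 2*x*(23 + x))
148*336 + f(I(S(5, 3))) = 148*336 + 2*6*(23 + 6) = 49728 + 2*6*29 = 49728 + 348 = 50076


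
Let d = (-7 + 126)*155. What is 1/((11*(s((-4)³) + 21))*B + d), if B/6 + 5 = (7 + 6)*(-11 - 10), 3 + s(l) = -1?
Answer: -1/293471 ≈ -3.4075e-6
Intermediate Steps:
s(l) = -4 (s(l) = -3 - 1 = -4)
B = -1668 (B = -30 + 6*((7 + 6)*(-11 - 10)) = -30 + 6*(13*(-21)) = -30 + 6*(-273) = -30 - 1638 = -1668)
d = 18445 (d = 119*155 = 18445)
1/((11*(s((-4)³) + 21))*B + d) = 1/((11*(-4 + 21))*(-1668) + 18445) = 1/((11*17)*(-1668) + 18445) = 1/(187*(-1668) + 18445) = 1/(-311916 + 18445) = 1/(-293471) = -1/293471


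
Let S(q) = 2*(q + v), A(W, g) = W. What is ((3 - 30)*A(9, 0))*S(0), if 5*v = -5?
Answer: 486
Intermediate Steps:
v = -1 (v = (⅕)*(-5) = -1)
S(q) = -2 + 2*q (S(q) = 2*(q - 1) = 2*(-1 + q) = -2 + 2*q)
((3 - 30)*A(9, 0))*S(0) = ((3 - 30)*9)*(-2 + 2*0) = (-27*9)*(-2 + 0) = -243*(-2) = 486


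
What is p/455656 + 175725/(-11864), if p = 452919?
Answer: -2334272487/168934462 ≈ -13.818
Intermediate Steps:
p/455656 + 175725/(-11864) = 452919/455656 + 175725/(-11864) = 452919*(1/455656) + 175725*(-1/11864) = 452919/455656 - 175725/11864 = -2334272487/168934462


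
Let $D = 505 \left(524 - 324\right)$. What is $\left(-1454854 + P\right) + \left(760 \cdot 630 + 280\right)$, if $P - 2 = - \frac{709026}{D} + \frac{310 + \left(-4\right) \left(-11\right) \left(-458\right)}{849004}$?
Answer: $- \frac{10459058926230013}{10718675500} \approx -9.7578 \cdot 10^{5}$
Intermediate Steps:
$D = 101000$ ($D = 505 \cdot 200 = 101000$)
$P = - \frac{54058893013}{10718675500}$ ($P = 2 - \left(\frac{354513}{50500} - \frac{310 + \left(-4\right) \left(-11\right) \left(-458\right)}{849004}\right) = 2 - \left(\frac{354513}{50500} - \left(310 + 44 \left(-458\right)\right) \frac{1}{849004}\right) = 2 - \left(\frac{354513}{50500} - \left(310 - 20152\right) \frac{1}{849004}\right) = 2 - \frac{75496244013}{10718675500} = - \frac{54058893013}{10718675500} \approx -5.0434$)
$\left(-1454854 + P\right) + \left(760 \cdot 630 + 280\right) = \left(-1454854 - \frac{54058893013}{10718675500}\right) + \left(760 \cdot 630 + 280\right) = - \frac{15594161984770013}{10718675500} + \left(478800 + 280\right) = - \frac{15594161984770013}{10718675500} + 479080 = - \frac{10459058926230013}{10718675500}$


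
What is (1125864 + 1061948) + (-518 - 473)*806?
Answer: 1389066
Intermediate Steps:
(1125864 + 1061948) + (-518 - 473)*806 = 2187812 - 991*806 = 2187812 - 798746 = 1389066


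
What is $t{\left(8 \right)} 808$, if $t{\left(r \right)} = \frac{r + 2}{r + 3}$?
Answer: $\frac{8080}{11} \approx 734.54$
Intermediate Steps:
$t{\left(r \right)} = \frac{2 + r}{3 + r}$
$t{\left(8 \right)} 808 = \frac{2 + 8}{3 + 8} \cdot 808 = \frac{1}{11} \cdot 10 \cdot 808 = \frac{10}{11} \cdot 808 = \frac{8080}{11}$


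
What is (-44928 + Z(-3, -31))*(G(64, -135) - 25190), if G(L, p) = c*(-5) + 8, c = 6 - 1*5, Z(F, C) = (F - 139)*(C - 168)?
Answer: 419867290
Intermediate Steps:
Z(F, C) = (-168 + C)*(-139 + F) (Z(F, C) = (-139 + F)*(-168 + C) = (-168 + C)*(-139 + F))
c = 1 (c = 6 - 5 = 1)
G(L, p) = 3 (G(L, p) = 1*(-5) + 8 = -5 + 8 = 3)
(-44928 + Z(-3, -31))*(G(64, -135) - 25190) = (-44928 + (23352 - 168*(-3) - 139*(-31) - 31*(-3)))*(3 - 25190) = (-44928 + (23352 + 504 + 4309 + 93))*(-25187) = (-44928 + 28258)*(-25187) = -16670*(-25187) = 419867290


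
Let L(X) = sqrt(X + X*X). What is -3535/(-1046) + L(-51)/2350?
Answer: 3535/1046 + sqrt(102)/470 ≈ 3.4010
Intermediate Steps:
L(X) = sqrt(X + X**2)
-3535/(-1046) + L(-51)/2350 = -3535/(-1046) + sqrt(-51*(1 - 51))/2350 = -3535*(-1/1046) + sqrt(-51*(-50))*(1/2350) = 3535/1046 + sqrt(2550)*(1/2350) = 3535/1046 + (5*sqrt(102))*(1/2350) = 3535/1046 + sqrt(102)/470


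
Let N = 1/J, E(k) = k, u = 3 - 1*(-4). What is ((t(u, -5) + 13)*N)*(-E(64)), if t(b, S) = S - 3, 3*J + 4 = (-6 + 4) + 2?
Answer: 240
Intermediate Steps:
u = 7 (u = 3 + 4 = 7)
J = -4/3 (J = -4/3 + ((-6 + 4) + 2)/3 = -4/3 + (-2 + 2)/3 = -4/3 + (⅓)*0 = -4/3 + 0 = -4/3 ≈ -1.3333)
t(b, S) = -3 + S
N = -¾ (N = 1/(-4/3) = -¾ ≈ -0.75000)
((t(u, -5) + 13)*N)*(-E(64)) = (((-3 - 5) + 13)*(-¾))*(-1*64) = ((-8 + 13)*(-¾))*(-64) = (5*(-¾))*(-64) = -15/4*(-64) = 240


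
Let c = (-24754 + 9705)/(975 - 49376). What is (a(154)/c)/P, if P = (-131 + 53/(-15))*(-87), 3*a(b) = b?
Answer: 642565/45553323 ≈ 0.014106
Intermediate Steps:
a(b) = b/3
c = 15049/48401 (c = -15049/(-48401) = -15049*(-1/48401) = 15049/48401 ≈ 0.31092)
P = 58522/5 (P = (-131 + 53*(-1/15))*(-87) = (-131 - 53/15)*(-87) = -2018/15*(-87) = 58522/5 ≈ 11704.)
(a(154)/c)/P = (((1/3)*154)/(15049/48401))/(58522/5) = ((154/3)*(48401/15049))*(5/58522) = (7453754/45147)*(5/58522) = 642565/45553323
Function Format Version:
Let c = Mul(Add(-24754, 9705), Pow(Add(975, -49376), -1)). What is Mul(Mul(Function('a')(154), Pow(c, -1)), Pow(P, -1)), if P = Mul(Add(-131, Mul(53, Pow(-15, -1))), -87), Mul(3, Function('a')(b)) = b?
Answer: Rational(642565, 45553323) ≈ 0.014106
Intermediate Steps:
Function('a')(b) = Mul(Rational(1, 3), b)
c = Rational(15049, 48401) (c = Mul(-15049, Pow(-48401, -1)) = Mul(-15049, Rational(-1, 48401)) = Rational(15049, 48401) ≈ 0.31092)
P = Rational(58522, 5) (P = Mul(Add(-131, Mul(53, Rational(-1, 15))), -87) = Mul(Add(-131, Rational(-53, 15)), -87) = Mul(Rational(-2018, 15), -87) = Rational(58522, 5) ≈ 11704.)
Mul(Mul(Function('a')(154), Pow(c, -1)), Pow(P, -1)) = Mul(Mul(Mul(Rational(1, 3), 154), Pow(Rational(15049, 48401), -1)), Pow(Rational(58522, 5), -1)) = Mul(Mul(Rational(154, 3), Rational(48401, 15049)), Rational(5, 58522)) = Mul(Rational(7453754, 45147), Rational(5, 58522)) = Rational(642565, 45553323)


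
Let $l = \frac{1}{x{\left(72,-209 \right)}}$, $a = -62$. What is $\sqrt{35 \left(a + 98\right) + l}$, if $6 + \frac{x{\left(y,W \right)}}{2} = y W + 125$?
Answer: $\frac{\sqrt{1123290176782}}{29858} \approx 35.496$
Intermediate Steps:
$x{\left(y,W \right)} = 238 + 2 W y$ ($x{\left(y,W \right)} = -12 + 2 \left(y W + 125\right) = -12 + 2 \left(W y + 125\right) = -12 + 2 \left(125 + W y\right) = -12 + \left(250 + 2 W y\right) = 238 + 2 W y$)
$l = - \frac{1}{29858}$ ($l = \frac{1}{238 + 2 \left(-209\right) 72} = \frac{1}{238 - 30096} = \frac{1}{-29858} = - \frac{1}{29858} \approx -3.3492 \cdot 10^{-5}$)
$\sqrt{35 \left(a + 98\right) + l} = \sqrt{35 \left(-62 + 98\right) - \frac{1}{29858}} = \sqrt{35 \cdot 36 - \frac{1}{29858}} = \sqrt{1260 - \frac{1}{29858}} = \sqrt{\frac{37621079}{29858}} = \frac{\sqrt{1123290176782}}{29858}$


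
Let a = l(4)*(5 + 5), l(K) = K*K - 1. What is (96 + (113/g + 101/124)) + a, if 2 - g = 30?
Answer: 52683/217 ≈ 242.78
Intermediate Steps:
g = -28 (g = 2 - 1*30 = 2 - 30 = -28)
l(K) = -1 + K² (l(K) = K² - 1 = -1 + K²)
a = 150 (a = (-1 + 4²)*(5 + 5) = (-1 + 16)*10 = 15*10 = 150)
(96 + (113/g + 101/124)) + a = (96 + (113/(-28) + 101/124)) + 150 = (96 + (113*(-1/28) + 101*(1/124))) + 150 = (96 + (-113/28 + 101/124)) + 150 = (96 - 699/217) + 150 = 20133/217 + 150 = 52683/217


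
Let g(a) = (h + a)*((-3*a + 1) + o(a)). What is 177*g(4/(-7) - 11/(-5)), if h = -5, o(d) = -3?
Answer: 5033526/1225 ≈ 4109.0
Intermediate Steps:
g(a) = (-5 + a)*(-2 - 3*a) (g(a) = (-5 + a)*((-3*a + 1) - 3) = (-5 + a)*((1 - 3*a) - 3) = (-5 + a)*(-2 - 3*a))
177*g(4/(-7) - 11/(-5)) = 177*(10 - 3*(4/(-7) - 11/(-5))² + 13*(4/(-7) - 11/(-5))) = 177*(10 - 3*(4*(-⅐) - 11*(-⅕))² + 13*(4*(-⅐) - 11*(-⅕))) = 177*(10 - 3*(-4/7 + 11/5)² + 13*(-4/7 + 11/5)) = 177*(10 - 3*(57/35)² + 13*(57/35)) = 177*(10 - 3*3249/1225 + 741/35) = 177*(10 - 9747/1225 + 741/35) = 177*(28438/1225) = 5033526/1225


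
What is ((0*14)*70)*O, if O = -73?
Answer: 0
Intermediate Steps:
((0*14)*70)*O = ((0*14)*70)*(-73) = (0*70)*(-73) = 0*(-73) = 0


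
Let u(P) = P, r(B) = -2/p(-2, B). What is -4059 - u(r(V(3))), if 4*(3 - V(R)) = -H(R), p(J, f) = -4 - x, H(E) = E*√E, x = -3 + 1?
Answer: -4060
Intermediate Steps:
x = -2
H(E) = E^(3/2)
p(J, f) = -2 (p(J, f) = -4 - 1*(-2) = -4 + 2 = -2)
V(R) = 3 + R^(3/2)/4 (V(R) = 3 - (-1)*R^(3/2)/4 = 3 + R^(3/2)/4)
r(B) = 1 (r(B) = -2/(-2) = -2*(-½) = 1)
-4059 - u(r(V(3))) = -4059 - 1*1 = -4059 - 1 = -4060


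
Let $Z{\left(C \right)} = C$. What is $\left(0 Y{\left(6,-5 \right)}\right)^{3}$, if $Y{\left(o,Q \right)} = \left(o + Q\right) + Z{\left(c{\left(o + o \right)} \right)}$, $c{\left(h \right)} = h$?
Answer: $0$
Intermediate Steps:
$Y{\left(o,Q \right)} = Q + 3 o$ ($Y{\left(o,Q \right)} = \left(o + Q\right) + \left(o + o\right) = \left(Q + o\right) + 2 o = Q + 3 o$)
$\left(0 Y{\left(6,-5 \right)}\right)^{3} = \left(0 \left(-5 + 3 \cdot 6\right)\right)^{3} = \left(0 \left(-5 + 18\right)\right)^{3} = \left(0 \cdot 13\right)^{3} = 0^{3} = 0$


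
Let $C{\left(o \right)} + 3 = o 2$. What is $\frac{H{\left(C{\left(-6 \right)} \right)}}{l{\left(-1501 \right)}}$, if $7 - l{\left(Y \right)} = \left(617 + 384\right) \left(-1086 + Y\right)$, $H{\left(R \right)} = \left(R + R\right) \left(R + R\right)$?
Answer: $\frac{150}{431599} \approx 0.00034754$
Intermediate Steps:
$C{\left(o \right)} = -3 + 2 o$ ($C{\left(o \right)} = -3 + o 2 = -3 + 2 o$)
$H{\left(R \right)} = 4 R^{2}$ ($H{\left(R \right)} = 2 R 2 R = 4 R^{2}$)
$l{\left(Y \right)} = 1087093 - 1001 Y$ ($l{\left(Y \right)} = 7 - \left(617 + 384\right) \left(-1086 + Y\right) = 7 - 1001 \left(-1086 + Y\right) = 7 - \left(-1087086 + 1001 Y\right) = 1087093 - 1001 Y$)
$\frac{H{\left(C{\left(-6 \right)} \right)}}{l{\left(-1501 \right)}} = \frac{4 \left(-3 + 2 \left(-6\right)\right)^{2}}{1087093 - -1502501} = \frac{4 \left(-3 - 12\right)^{2}}{1087093 + 1502501} = \frac{4 \left(-15\right)^{2}}{2589594} = 4 \cdot 225 \cdot \frac{1}{2589594} = 900 \cdot \frac{1}{2589594} = \frac{150}{431599}$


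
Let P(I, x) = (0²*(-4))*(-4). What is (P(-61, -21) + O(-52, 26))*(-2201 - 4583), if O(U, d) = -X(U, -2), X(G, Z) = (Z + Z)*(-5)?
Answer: 135680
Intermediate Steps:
P(I, x) = 0 (P(I, x) = (0*(-4))*(-4) = 0*(-4) = 0)
X(G, Z) = -10*Z (X(G, Z) = (2*Z)*(-5) = -10*Z)
O(U, d) = -20 (O(U, d) = -(-10)*(-2) = -1*20 = -20)
(P(-61, -21) + O(-52, 26))*(-2201 - 4583) = (0 - 20)*(-2201 - 4583) = -20*(-6784) = 135680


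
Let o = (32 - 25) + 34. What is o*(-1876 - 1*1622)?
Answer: -143418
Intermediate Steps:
o = 41 (o = 7 + 34 = 41)
o*(-1876 - 1*1622) = 41*(-1876 - 1*1622) = 41*(-1876 - 1622) = 41*(-3498) = -143418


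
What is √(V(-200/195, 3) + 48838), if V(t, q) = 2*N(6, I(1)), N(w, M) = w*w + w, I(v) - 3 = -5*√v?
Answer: √48922 ≈ 221.18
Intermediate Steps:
I(v) = 3 - 5*√v
N(w, M) = w + w² (N(w, M) = w² + w = w + w²)
V(t, q) = 84 (V(t, q) = 2*(6*(1 + 6)) = 2*(6*7) = 2*42 = 84)
√(V(-200/195, 3) + 48838) = √(84 + 48838) = √48922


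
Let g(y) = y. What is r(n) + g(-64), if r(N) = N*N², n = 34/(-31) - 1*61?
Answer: -7135234749/29791 ≈ -2.3951e+5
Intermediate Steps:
n = -1925/31 (n = 34*(-1/31) - 61 = -34/31 - 61 = -1925/31 ≈ -62.097)
r(N) = N³
r(n) + g(-64) = (-1925/31)³ - 64 = -7133328125/29791 - 64 = -7135234749/29791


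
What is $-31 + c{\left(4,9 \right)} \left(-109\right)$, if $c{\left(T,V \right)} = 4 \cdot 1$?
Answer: $-467$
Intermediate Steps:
$c{\left(T,V \right)} = 4$
$-31 + c{\left(4,9 \right)} \left(-109\right) = -31 + 4 \left(-109\right) = -31 - 436 = -467$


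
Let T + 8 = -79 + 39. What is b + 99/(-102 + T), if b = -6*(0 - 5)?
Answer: 1467/50 ≈ 29.340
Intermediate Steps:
T = -48 (T = -8 + (-79 + 39) = -8 - 40 = -48)
b = 30 (b = -6*(-5) = 30)
b + 99/(-102 + T) = 30 + 99/(-102 - 48) = 30 + 99/(-150) = 30 + 99*(-1/150) = 30 - 33/50 = 1467/50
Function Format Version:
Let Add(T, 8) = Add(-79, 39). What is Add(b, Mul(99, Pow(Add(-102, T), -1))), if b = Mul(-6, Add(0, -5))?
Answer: Rational(1467, 50) ≈ 29.340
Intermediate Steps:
T = -48 (T = Add(-8, Add(-79, 39)) = Add(-8, -40) = -48)
b = 30 (b = Mul(-6, -5) = 30)
Add(b, Mul(99, Pow(Add(-102, T), -1))) = Add(30, Mul(99, Pow(Add(-102, -48), -1))) = Add(30, Mul(99, Pow(-150, -1))) = Add(30, Mul(99, Rational(-1, 150))) = Add(30, Rational(-33, 50)) = Rational(1467, 50)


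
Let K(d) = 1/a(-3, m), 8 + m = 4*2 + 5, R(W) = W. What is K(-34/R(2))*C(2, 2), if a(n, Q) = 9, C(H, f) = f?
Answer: 2/9 ≈ 0.22222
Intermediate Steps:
m = 5 (m = -8 + (4*2 + 5) = -8 + (8 + 5) = -8 + 13 = 5)
K(d) = ⅑ (K(d) = 1/9 = ⅑)
K(-34/R(2))*C(2, 2) = (⅑)*2 = 2/9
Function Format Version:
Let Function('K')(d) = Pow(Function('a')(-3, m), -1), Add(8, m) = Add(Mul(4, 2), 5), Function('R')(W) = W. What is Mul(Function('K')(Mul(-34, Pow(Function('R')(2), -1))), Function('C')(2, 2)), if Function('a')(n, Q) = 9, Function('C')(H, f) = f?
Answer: Rational(2, 9) ≈ 0.22222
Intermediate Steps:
m = 5 (m = Add(-8, Add(Mul(4, 2), 5)) = Add(-8, Add(8, 5)) = Add(-8, 13) = 5)
Function('K')(d) = Rational(1, 9) (Function('K')(d) = Pow(9, -1) = Rational(1, 9))
Mul(Function('K')(Mul(-34, Pow(Function('R')(2), -1))), Function('C')(2, 2)) = Mul(Rational(1, 9), 2) = Rational(2, 9)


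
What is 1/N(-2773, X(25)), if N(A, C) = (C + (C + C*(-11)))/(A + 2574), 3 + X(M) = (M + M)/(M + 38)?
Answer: -1393/139 ≈ -10.022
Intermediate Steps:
X(M) = -3 + 2*M/(38 + M) (X(M) = -3 + (M + M)/(M + 38) = -3 + (2*M)/(38 + M) = -3 + 2*M/(38 + M))
N(A, C) = -9*C/(2574 + A) (N(A, C) = (C + (C - 11*C))/(2574 + A) = (C - 10*C)/(2574 + A) = (-9*C)/(2574 + A) = -9*C/(2574 + A))
1/N(-2773, X(25)) = 1/(-9*(-114 - 1*25)/(38 + 25)/(2574 - 2773)) = 1/(-9*(-114 - 25)/63/(-199)) = 1/(-9*(1/63)*(-139)*(-1/199)) = 1/(-9*(-139/63)*(-1/199)) = 1/(-139/1393) = -1393/139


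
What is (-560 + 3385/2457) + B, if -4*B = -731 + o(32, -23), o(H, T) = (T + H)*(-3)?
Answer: -1813867/4914 ≈ -369.12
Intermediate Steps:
o(H, T) = -3*H - 3*T (o(H, T) = (H + T)*(-3) = -3*H - 3*T)
B = 379/2 (B = -(-731 + (-3*32 - 3*(-23)))/4 = -(-731 + (-96 + 69))/4 = -(-731 - 27)/4 = -¼*(-758) = 379/2 ≈ 189.50)
(-560 + 3385/2457) + B = (-560 + 3385/2457) + 379/2 = -1372535/2457 + 379/2 = -1813867/4914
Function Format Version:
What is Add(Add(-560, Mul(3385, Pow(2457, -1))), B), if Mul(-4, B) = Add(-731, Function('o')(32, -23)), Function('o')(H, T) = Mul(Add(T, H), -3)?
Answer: Rational(-1813867, 4914) ≈ -369.12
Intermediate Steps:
Function('o')(H, T) = Add(Mul(-3, H), Mul(-3, T)) (Function('o')(H, T) = Mul(Add(H, T), -3) = Add(Mul(-3, H), Mul(-3, T)))
B = Rational(379, 2) (B = Mul(Rational(-1, 4), Add(-731, Add(Mul(-3, 32), Mul(-3, -23)))) = Mul(Rational(-1, 4), Add(-731, Add(-96, 69))) = Mul(Rational(-1, 4), Add(-731, -27)) = Mul(Rational(-1, 4), -758) = Rational(379, 2) ≈ 189.50)
Add(Add(-560, Mul(3385, Pow(2457, -1))), B) = Add(Add(-560, Mul(3385, Pow(2457, -1))), Rational(379, 2)) = Add(Add(-560, Mul(3385, Rational(1, 2457))), Rational(379, 2)) = Add(Add(-560, Rational(3385, 2457)), Rational(379, 2)) = Add(Rational(-1372535, 2457), Rational(379, 2)) = Rational(-1813867, 4914)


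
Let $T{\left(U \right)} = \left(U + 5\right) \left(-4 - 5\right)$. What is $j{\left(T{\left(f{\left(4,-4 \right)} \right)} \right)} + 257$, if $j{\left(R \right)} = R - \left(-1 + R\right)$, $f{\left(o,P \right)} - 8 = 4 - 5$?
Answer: $258$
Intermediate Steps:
$f{\left(o,P \right)} = 7$ ($f{\left(o,P \right)} = 8 + \left(4 - 5\right) = 8 - 1 = 7$)
$T{\left(U \right)} = -45 - 9 U$ ($T{\left(U \right)} = \left(5 + U\right) \left(-9\right) = -45 - 9 U$)
$j{\left(R \right)} = 1$
$j{\left(T{\left(f{\left(4,-4 \right)} \right)} \right)} + 257 = 1 + 257 = 258$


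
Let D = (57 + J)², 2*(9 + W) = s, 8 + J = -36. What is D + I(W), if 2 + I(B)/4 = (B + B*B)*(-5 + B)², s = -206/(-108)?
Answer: 1318360160893/34012224 ≈ 38761.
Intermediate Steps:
J = -44 (J = -8 - 36 = -44)
s = 103/54 (s = -206*(-1/108) = 103/54 ≈ 1.9074)
W = -869/108 (W = -9 + (½)*(103/54) = -9 + 103/108 = -869/108 ≈ -8.0463)
I(B) = -8 + 4*(-5 + B)²*(B + B²) (I(B) = -8 + 4*((B + B*B)*(-5 + B)²) = -8 + 4*((B + B²)*(-5 + B)²) = -8 + 4*((-5 + B)²*(B + B²)) = -8 + 4*(-5 + B)²*(B + B²))
D = 169 (D = (57 - 44)² = 13² = 169)
D + I(W) = 169 + (-8 + 4*(-869/108)*(-5 - 869/108)² + 4*(-869/108)²*(-5 - 869/108)²) = 169 + (-8 + 4*(-869/108)*(-1409/108)² + 4*(755161/11664)*(-1409/108)²) = 169 + (-8 + 4*(-869/108)*(1985281/11664) + 4*(755161/11664)*(1985281/11664)) = 169 + (-8 - 1725209189/314928 + 1499206785241/34012224) = 169 + 1312612095037/34012224 = 1318360160893/34012224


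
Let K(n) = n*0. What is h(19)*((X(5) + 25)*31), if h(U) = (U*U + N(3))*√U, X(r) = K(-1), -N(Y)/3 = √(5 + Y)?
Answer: -4650*√38 + 279775*√19 ≈ 1.1908e+6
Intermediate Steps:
K(n) = 0
N(Y) = -3*√(5 + Y)
X(r) = 0
h(U) = √U*(U² - 6*√2) (h(U) = (U*U - 3*√(5 + 3))*√U = (U² - 6*√2)*√U = √U*(U² - 6*√2))
h(19)*((X(5) + 25)*31) = (√19*(19² - 6*√2))*((0 + 25)*31) = (√19*(361 - 6*√2))*(25*31) = (√19*(361 - 6*√2))*775 = 775*√19*(361 - 6*√2)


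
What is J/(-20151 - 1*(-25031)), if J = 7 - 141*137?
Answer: -1931/488 ≈ -3.9570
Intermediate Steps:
J = -19310 (J = 7 - 19317 = -19310)
J/(-20151 - 1*(-25031)) = -19310/(-20151 - 1*(-25031)) = -19310/(-20151 + 25031) = -19310/4880 = -19310*1/4880 = -1931/488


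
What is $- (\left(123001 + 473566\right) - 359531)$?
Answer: $-237036$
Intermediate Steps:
$- (\left(123001 + 473566\right) - 359531) = - (596567 - 359531) = \left(-1\right) 237036 = -237036$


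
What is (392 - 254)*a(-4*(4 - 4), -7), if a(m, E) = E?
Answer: -966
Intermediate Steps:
(392 - 254)*a(-4*(4 - 4), -7) = (392 - 254)*(-7) = 138*(-7) = -966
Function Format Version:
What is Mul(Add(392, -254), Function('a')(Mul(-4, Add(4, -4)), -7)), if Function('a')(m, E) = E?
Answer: -966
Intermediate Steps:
Mul(Add(392, -254), Function('a')(Mul(-4, Add(4, -4)), -7)) = Mul(Add(392, -254), -7) = Mul(138, -7) = -966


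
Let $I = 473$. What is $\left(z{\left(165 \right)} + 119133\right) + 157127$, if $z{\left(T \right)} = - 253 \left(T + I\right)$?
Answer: $114846$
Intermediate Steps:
$z{\left(T \right)} = -119669 - 253 T$ ($z{\left(T \right)} = - 253 \left(T + 473\right) = - 253 \left(473 + T\right) = -119669 - 253 T$)
$\left(z{\left(165 \right)} + 119133\right) + 157127 = \left(\left(-119669 - 41745\right) + 119133\right) + 157127 = \left(-161414 + 119133\right) + 157127 = -42281 + 157127 = 114846$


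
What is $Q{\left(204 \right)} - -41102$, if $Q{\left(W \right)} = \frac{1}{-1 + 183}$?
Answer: $\frac{7480565}{182} \approx 41102.0$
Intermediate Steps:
$Q{\left(W \right)} = \frac{1}{182}$
$Q{\left(204 \right)} - -41102 = \frac{1}{182} - -41102 = \frac{1}{182} + 41102 = \frac{7480565}{182}$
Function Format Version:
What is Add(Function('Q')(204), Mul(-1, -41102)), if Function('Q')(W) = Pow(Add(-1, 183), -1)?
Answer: Rational(7480565, 182) ≈ 41102.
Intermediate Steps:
Function('Q')(W) = Rational(1, 182) (Function('Q')(W) = Pow(182, -1) = Rational(1, 182))
Add(Function('Q')(204), Mul(-1, -41102)) = Add(Rational(1, 182), Mul(-1, -41102)) = Add(Rational(1, 182), 41102) = Rational(7480565, 182)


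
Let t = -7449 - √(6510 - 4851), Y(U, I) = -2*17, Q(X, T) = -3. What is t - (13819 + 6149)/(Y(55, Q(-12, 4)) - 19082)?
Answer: -11864593/1593 - √1659 ≈ -7488.7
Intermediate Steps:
Y(U, I) = -34
t = -7449 - √1659 ≈ -7489.7
t - (13819 + 6149)/(Y(55, Q(-12, 4)) - 19082) = (-7449 - √1659) - (13819 + 6149)/(-34 - 19082) = (-7449 - √1659) - 19968/(-19116) = (-7449 - √1659) - 19968*(-1)/19116 = (-7449 - √1659) - 1*(-1664/1593) = (-7449 - √1659) + 1664/1593 = -11864593/1593 - √1659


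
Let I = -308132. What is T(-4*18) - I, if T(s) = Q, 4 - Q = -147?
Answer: 308283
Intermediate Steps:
Q = 151 (Q = 4 - 1*(-147) = 4 + 147 = 151)
T(s) = 151
T(-4*18) - I = 151 - 1*(-308132) = 151 + 308132 = 308283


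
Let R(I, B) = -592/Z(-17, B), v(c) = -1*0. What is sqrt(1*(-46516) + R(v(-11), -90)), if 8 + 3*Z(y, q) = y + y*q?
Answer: 2*I*sqrt(26340643945)/1505 ≈ 215.68*I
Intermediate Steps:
v(c) = 0
Z(y, q) = -8/3 + y/3 + q*y/3 (Z(y, q) = -8/3 + (y + y*q)/3 = -8/3 + (y + q*y)/3 = -8/3 + (y/3 + q*y/3) = -8/3 + y/3 + q*y/3)
R(I, B) = -592/(-25/3 - 17*B/3) (R(I, B) = -592/(-8/3 + (1/3)*(-17) + (1/3)*B*(-17)) = -592/(-8/3 - 17/3 - 17*B/3) = -592/(-25/3 - 17*B/3))
sqrt(1*(-46516) + R(v(-11), -90)) = sqrt(1*(-46516) + 1776/(25 + 17*(-90))) = sqrt(-46516 + 1776/(25 - 1530)) = sqrt(-46516 + 1776/(-1505)) = sqrt(-46516 + 1776*(-1/1505)) = sqrt(-46516 - 1776/1505) = sqrt(-70008356/1505) = 2*I*sqrt(26340643945)/1505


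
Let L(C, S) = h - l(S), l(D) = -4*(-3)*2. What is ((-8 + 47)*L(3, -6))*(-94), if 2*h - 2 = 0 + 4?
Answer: 76986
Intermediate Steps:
l(D) = 24 (l(D) = 12*2 = 24)
h = 3 (h = 1 + (0 + 4)/2 = 1 + (1/2)*4 = 1 + 2 = 3)
L(C, S) = -21 (L(C, S) = 3 - 1*24 = 3 - 24 = -21)
((-8 + 47)*L(3, -6))*(-94) = ((-8 + 47)*(-21))*(-94) = (39*(-21))*(-94) = -819*(-94) = 76986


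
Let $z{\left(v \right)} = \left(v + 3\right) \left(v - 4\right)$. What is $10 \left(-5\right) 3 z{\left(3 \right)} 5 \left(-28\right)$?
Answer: $-126000$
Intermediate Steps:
$z{\left(v \right)} = \left(-4 + v\right) \left(3 + v\right)$ ($z{\left(v \right)} = \left(3 + v\right) \left(-4 + v\right) = \left(-4 + v\right) \left(3 + v\right)$)
$10 \left(-5\right) 3 z{\left(3 \right)} 5 \left(-28\right) = 10 \left(-5\right) 3 \left(-12 + 3^{2} - 3\right) 5 \left(-28\right) = 10 - 15 \left(-12 + 9 - 3\right) 5 \left(-28\right) = 10 \left(-15\right) \left(-6\right) 5 \left(-28\right) = 10 \cdot 90 \cdot 5 \left(-28\right) = 10 \cdot 450 \left(-28\right) = 4500 \left(-28\right) = -126000$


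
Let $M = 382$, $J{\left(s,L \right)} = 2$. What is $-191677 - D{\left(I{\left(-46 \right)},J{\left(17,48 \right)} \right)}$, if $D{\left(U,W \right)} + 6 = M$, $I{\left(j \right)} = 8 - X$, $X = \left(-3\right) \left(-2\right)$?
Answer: $-192053$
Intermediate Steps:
$X = 6$
$I{\left(j \right)} = 2$ ($I{\left(j \right)} = 8 - 6 = 2$)
$D{\left(U,W \right)} = 376$ ($D{\left(U,W \right)} = -6 + 382 = 376$)
$-191677 - D{\left(I{\left(-46 \right)},J{\left(17,48 \right)} \right)} = -191677 - 376 = -192053$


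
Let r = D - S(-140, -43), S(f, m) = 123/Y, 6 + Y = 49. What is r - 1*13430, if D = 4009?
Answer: -405226/43 ≈ -9423.9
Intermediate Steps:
Y = 43 (Y = -6 + 49 = 43)
S(f, m) = 123/43
r = 172264/43 (r = 4009 - 1*123/43 = 4009 - 123/43 = 172264/43 ≈ 4006.1)
r - 1*13430 = 172264/43 - 1*13430 = 172264/43 - 13430 = -405226/43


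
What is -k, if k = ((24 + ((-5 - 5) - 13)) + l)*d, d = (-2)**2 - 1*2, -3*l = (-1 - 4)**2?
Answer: 44/3 ≈ 14.667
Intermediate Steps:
l = -25/3 (l = -(-1 - 4)**2/3 = -1/3*(-5)**2 = -1/3*25 = -25/3 ≈ -8.3333)
d = 2 (d = 4 - 2 = 2)
k = -44/3 (k = ((24 + ((-5 - 5) - 13)) - 25/3)*2 = ((24 + (-10 - 13)) - 25/3)*2 = ((24 - 23) - 25/3)*2 = (1 - 25/3)*2 = -22/3*2 = -44/3 ≈ -14.667)
-k = -1*(-44/3) = 44/3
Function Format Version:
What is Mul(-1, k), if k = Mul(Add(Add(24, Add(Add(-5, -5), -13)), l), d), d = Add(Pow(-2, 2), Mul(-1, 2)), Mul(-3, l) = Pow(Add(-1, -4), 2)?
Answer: Rational(44, 3) ≈ 14.667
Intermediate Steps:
l = Rational(-25, 3) (l = Mul(Rational(-1, 3), Pow(Add(-1, -4), 2)) = Mul(Rational(-1, 3), Pow(-5, 2)) = Mul(Rational(-1, 3), 25) = Rational(-25, 3) ≈ -8.3333)
d = 2 (d = Add(4, -2) = 2)
k = Rational(-44, 3) (k = Mul(Add(Add(24, Add(Add(-5, -5), -13)), Rational(-25, 3)), 2) = Mul(Add(Add(24, Add(-10, -13)), Rational(-25, 3)), 2) = Mul(Add(Add(24, -23), Rational(-25, 3)), 2) = Mul(Add(1, Rational(-25, 3)), 2) = Mul(Rational(-22, 3), 2) = Rational(-44, 3) ≈ -14.667)
Mul(-1, k) = Mul(-1, Rational(-44, 3)) = Rational(44, 3)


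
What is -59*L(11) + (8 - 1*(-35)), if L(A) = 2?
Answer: -75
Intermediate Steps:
-59*L(11) + (8 - 1*(-35)) = -59*2 + (8 - 1*(-35)) = -118 + (8 + 35) = -118 + 43 = -75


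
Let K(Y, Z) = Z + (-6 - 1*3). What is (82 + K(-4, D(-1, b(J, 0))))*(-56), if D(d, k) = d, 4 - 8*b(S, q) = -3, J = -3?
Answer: -4032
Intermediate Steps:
b(S, q) = 7/8 (b(S, q) = ½ - ⅛*(-3) = ½ + 3/8 = 7/8)
K(Y, Z) = -9 + Z (K(Y, Z) = Z + (-6 - 3) = Z - 9 = -9 + Z)
(82 + K(-4, D(-1, b(J, 0))))*(-56) = (82 + (-9 - 1))*(-56) = (82 - 10)*(-56) = 72*(-56) = -4032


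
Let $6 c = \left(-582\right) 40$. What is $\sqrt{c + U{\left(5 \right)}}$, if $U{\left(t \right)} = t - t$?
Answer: $2 i \sqrt{970} \approx 62.29 i$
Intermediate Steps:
$U{\left(t \right)} = 0$
$c = -3880$ ($c = \frac{\left(-582\right) 40}{6} = \frac{1}{6} \left(-23280\right) = -3880$)
$\sqrt{c + U{\left(5 \right)}} = \sqrt{-3880 + 0} = \sqrt{-3880} = 2 i \sqrt{970}$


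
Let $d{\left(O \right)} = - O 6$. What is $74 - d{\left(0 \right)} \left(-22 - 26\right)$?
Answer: $74$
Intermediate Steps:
$d{\left(O \right)} = - 6 O$
$74 - d{\left(0 \right)} \left(-22 - 26\right) = 74 - \left(-6\right) 0 \left(-22 - 26\right) = 74 - 0 \left(-48\right) = 74 - 0 = 74 + 0 = 74$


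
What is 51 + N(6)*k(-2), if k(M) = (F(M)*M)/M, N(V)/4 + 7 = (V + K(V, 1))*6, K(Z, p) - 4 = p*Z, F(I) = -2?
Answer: -661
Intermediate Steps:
K(Z, p) = 4 + Z*p (K(Z, p) = 4 + p*Z = 4 + Z*p)
N(V) = 68 + 48*V (N(V) = -28 + 4*((V + (4 + V*1))*6) = -28 + 4*((V + (4 + V))*6) = -28 + 4*((4 + 2*V)*6) = -28 + 4*(24 + 12*V) = -28 + (96 + 48*V) = 68 + 48*V)
k(M) = -2 (k(M) = (-2*M)/M = -2)
51 + N(6)*k(-2) = 51 + (68 + 48*6)*(-2) = 51 + (68 + 288)*(-2) = 51 + 356*(-2) = 51 - 712 = -661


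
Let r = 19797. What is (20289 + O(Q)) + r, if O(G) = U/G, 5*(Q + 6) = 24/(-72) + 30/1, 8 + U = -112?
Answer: 41886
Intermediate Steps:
U = -120 (U = -8 - 112 = -120)
Q = -1/15 (Q = -6 + (24/(-72) + 30/1)/5 = -6 + (24*(-1/72) + 30*1)/5 = -6 + (-1/3 + 30)/5 = -6 + (1/5)*(89/3) = -6 + 89/15 = -1/15 ≈ -0.066667)
O(G) = -120/G
(20289 + O(Q)) + r = (20289 - 120/(-1/15)) + 19797 = (20289 - 120*(-15)) + 19797 = (20289 + 1800) + 19797 = 22089 + 19797 = 41886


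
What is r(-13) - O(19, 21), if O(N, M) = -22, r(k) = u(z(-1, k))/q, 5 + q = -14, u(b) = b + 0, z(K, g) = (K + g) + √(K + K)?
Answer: 432/19 - I*√2/19 ≈ 22.737 - 0.074432*I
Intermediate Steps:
z(K, g) = K + g + √2*√K (z(K, g) = (K + g) + √(2*K) = (K + g) + √2*√K = K + g + √2*√K)
u(b) = b
q = -19 (q = -5 - 14 = -19)
r(k) = 1/19 - k/19 - I*√2/19 (r(k) = (-1 + k + √2*√(-1))/(-19) = (-1 + k + √2*I)*(-1/19) = (-1 + k + I*√2)*(-1/19) = 1/19 - k/19 - I*√2/19)
r(-13) - O(19, 21) = (1/19 - 1/19*(-13) - I*√2/19) - 1*(-22) = (1/19 + 13/19 - I*√2/19) + 22 = (14/19 - I*√2/19) + 22 = 432/19 - I*√2/19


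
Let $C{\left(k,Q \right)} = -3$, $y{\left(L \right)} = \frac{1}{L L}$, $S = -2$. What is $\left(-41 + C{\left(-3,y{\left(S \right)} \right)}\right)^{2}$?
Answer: $1936$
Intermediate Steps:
$y{\left(L \right)} = \frac{1}{L^{2}}$
$\left(-41 + C{\left(-3,y{\left(S \right)} \right)}\right)^{2} = \left(-41 - 3\right)^{2} = \left(-44\right)^{2} = 1936$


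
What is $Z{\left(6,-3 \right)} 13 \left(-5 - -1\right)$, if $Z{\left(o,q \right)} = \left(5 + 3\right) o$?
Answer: $-2496$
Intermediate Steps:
$Z{\left(o,q \right)} = 8 o$
$Z{\left(6,-3 \right)} 13 \left(-5 - -1\right) = 8 \cdot 6 \cdot 13 \left(-5 - -1\right) = 48 \cdot 13 \left(-5 + 1\right) = 624 \left(-4\right) = -2496$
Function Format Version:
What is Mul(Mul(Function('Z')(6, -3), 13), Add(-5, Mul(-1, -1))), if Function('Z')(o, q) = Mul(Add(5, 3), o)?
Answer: -2496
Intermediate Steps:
Function('Z')(o, q) = Mul(8, o)
Mul(Mul(Function('Z')(6, -3), 13), Add(-5, Mul(-1, -1))) = Mul(Mul(Mul(8, 6), 13), Add(-5, Mul(-1, -1))) = Mul(Mul(48, 13), Add(-5, 1)) = Mul(624, -4) = -2496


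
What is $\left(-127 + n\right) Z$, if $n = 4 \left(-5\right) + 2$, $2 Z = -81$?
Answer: $\frac{11745}{2} \approx 5872.5$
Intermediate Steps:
$Z = - \frac{81}{2}$ ($Z = \frac{1}{2} \left(-81\right) = - \frac{81}{2} \approx -40.5$)
$n = -18$ ($n = -20 + 2 = -18$)
$\left(-127 + n\right) Z = \left(-127 - 18\right) \left(- \frac{81}{2}\right) = \left(-145\right) \left(- \frac{81}{2}\right) = \frac{11745}{2}$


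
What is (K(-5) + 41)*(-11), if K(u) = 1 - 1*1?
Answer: -451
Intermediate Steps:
K(u) = 0 (K(u) = 1 - 1 = 0)
(K(-5) + 41)*(-11) = (0 + 41)*(-11) = 41*(-11) = -451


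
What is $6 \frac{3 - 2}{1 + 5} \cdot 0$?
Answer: $0$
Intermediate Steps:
$6 \frac{3 - 2}{1 + 5} \cdot 0 = 6 \cdot 1 \cdot \frac{1}{6} \cdot 0 = 6 \cdot \frac{1}{6} \cdot 0 = 1 \cdot 0 = 0$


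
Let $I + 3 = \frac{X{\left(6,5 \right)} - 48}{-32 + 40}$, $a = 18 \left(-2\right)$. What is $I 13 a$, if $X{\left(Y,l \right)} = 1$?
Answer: $\frac{8307}{2} \approx 4153.5$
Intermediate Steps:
$a = -36$
$I = - \frac{71}{8}$ ($I = -3 + \frac{1 - 48}{-32 + 40} = -3 - \frac{47}{8} = - \frac{71}{8} \approx -8.875$)
$I 13 a = \left(- \frac{71}{8}\right) 13 \left(-36\right) = \left(- \frac{923}{8}\right) \left(-36\right) = \frac{8307}{2}$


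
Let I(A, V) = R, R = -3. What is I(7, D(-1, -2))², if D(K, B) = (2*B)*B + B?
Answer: 9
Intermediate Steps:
D(K, B) = B + 2*B² (D(K, B) = 2*B² + B = B + 2*B²)
I(A, V) = -3
I(7, D(-1, -2))² = (-3)² = 9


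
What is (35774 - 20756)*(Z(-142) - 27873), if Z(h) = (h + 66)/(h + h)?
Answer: -29720081352/71 ≈ -4.1859e+8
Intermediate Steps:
Z(h) = (66 + h)/(2*h) (Z(h) = (66 + h)/((2*h)) = (66 + h)*(1/(2*h)) = (66 + h)/(2*h))
(35774 - 20756)*(Z(-142) - 27873) = (35774 - 20756)*((½)*(66 - 142)/(-142) - 27873) = 15018*((½)*(-1/142)*(-76) - 27873) = 15018*(19/71 - 27873) = 15018*(-1978964/71) = -29720081352/71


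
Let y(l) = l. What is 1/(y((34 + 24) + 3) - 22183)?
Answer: -1/22122 ≈ -4.5204e-5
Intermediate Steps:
1/(y((34 + 24) + 3) - 22183) = 1/(((34 + 24) + 3) - 22183) = 1/((58 + 3) - 22183) = 1/(61 - 22183) = 1/(-22122) = -1/22122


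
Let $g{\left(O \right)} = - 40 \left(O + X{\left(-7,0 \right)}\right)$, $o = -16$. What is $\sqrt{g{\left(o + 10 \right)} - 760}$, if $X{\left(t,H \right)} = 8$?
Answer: $2 i \sqrt{210} \approx 28.983 i$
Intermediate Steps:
$g{\left(O \right)} = -320 - 40 O$ ($g{\left(O \right)} = - 40 \left(O + 8\right) = - 40 \left(8 + O\right) = -320 - 40 O$)
$\sqrt{g{\left(o + 10 \right)} - 760} = \sqrt{\left(-320 - 40 \left(-16 + 10\right)\right) - 760} = \sqrt{\left(-320 - -240\right) - 760} = \sqrt{\left(-320 + 240\right) - 760} = \sqrt{-80 - 760} = \sqrt{-840} = 2 i \sqrt{210}$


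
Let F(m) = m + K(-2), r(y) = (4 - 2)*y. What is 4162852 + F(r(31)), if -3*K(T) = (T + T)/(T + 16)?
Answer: 87421196/21 ≈ 4.1629e+6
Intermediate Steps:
r(y) = 2*y
K(T) = -2*T/(3*(16 + T)) (K(T) = -(T + T)/(3*(T + 16)) = -2*T/(3*(16 + T)))
F(m) = 2/21 + m (F(m) = m - 2*(-2)/(48 + 3*(-2)) = m - 2*(-2)/(48 - 6) = m - 2*(-2)/42 = m - 2*(-2)*1/42 = m + 2/21 = 2/21 + m)
4162852 + F(r(31)) = 4162852 + (2/21 + 2*31) = 4162852 + (2/21 + 62) = 4162852 + 1304/21 = 87421196/21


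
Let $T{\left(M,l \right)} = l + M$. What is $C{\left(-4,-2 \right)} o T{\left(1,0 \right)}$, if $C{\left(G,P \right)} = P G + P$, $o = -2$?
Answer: $-12$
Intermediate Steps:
$T{\left(M,l \right)} = M + l$
$C{\left(G,P \right)} = P + G P$ ($C{\left(G,P \right)} = G P + P = P + G P$)
$C{\left(-4,-2 \right)} o T{\left(1,0 \right)} = - 2 \left(1 - 4\right) \left(-2\right) \left(1 + 0\right) = \left(-2\right) \left(-3\right) \left(-2\right) 1 = 6 \left(-2\right) 1 = \left(-12\right) 1 = -12$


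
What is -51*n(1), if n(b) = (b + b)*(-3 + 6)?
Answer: -306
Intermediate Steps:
n(b) = 6*b (n(b) = (2*b)*3 = 6*b)
-51*n(1) = -306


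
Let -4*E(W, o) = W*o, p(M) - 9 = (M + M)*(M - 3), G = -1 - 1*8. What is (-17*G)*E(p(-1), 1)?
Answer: -2601/4 ≈ -650.25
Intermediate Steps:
G = -9 (G = -1 - 8 = -9)
p(M) = 9 + 2*M*(-3 + M) (p(M) = 9 + (M + M)*(M - 3) = 9 + (2*M)*(-3 + M) = 9 + 2*M*(-3 + M))
E(W, o) = -W*o/4
(-17*G)*E(p(-1), 1) = (-17*(-9))*(-¼*(9 - 6*(-1) + 2*(-1)²)*1) = 153*(-¼*(9 + 6 + 2*1)*1) = 153*(-¼*(9 + 6 + 2)*1) = 153*(-¼*17*1) = 153*(-17/4) = -2601/4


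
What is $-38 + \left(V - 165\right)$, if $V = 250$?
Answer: $47$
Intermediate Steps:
$-38 + \left(V - 165\right) = -38 + \left(250 - 165\right) = -38 + 85 = 47$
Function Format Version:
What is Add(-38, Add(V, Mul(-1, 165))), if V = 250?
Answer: 47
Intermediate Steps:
Add(-38, Add(V, Mul(-1, 165))) = Add(-38, Add(250, Mul(-1, 165))) = Add(-38, Add(250, -165)) = Add(-38, 85) = 47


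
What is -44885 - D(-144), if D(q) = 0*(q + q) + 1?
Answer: -44886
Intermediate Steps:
D(q) = 1 (D(q) = 0*(2*q) + 1 = 0 + 1 = 1)
-44885 - D(-144) = -44885 - 1*1 = -44885 - 1 = -44886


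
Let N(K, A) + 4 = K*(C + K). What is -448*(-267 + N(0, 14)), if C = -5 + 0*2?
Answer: 121408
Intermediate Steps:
C = -5 (C = -5 + 0 = -5)
N(K, A) = -4 + K*(-5 + K)
-448*(-267 + N(0, 14)) = -448*(-267 + (-4 + 0**2 - 5*0)) = -448*(-267 + (-4 + 0 + 0)) = -448*(-267 - 4) = -448*(-271) = 121408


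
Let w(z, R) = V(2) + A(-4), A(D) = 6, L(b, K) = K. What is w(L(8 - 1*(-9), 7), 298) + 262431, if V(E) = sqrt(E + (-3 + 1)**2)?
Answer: 262437 + sqrt(6) ≈ 2.6244e+5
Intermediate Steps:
V(E) = sqrt(4 + E) (V(E) = sqrt(E + (-2)**2) = sqrt(E + 4) = sqrt(4 + E))
w(z, R) = 6 + sqrt(6) (w(z, R) = sqrt(4 + 2) + 6 = sqrt(6) + 6 = 6 + sqrt(6))
w(L(8 - 1*(-9), 7), 298) + 262431 = (6 + sqrt(6)) + 262431 = 262437 + sqrt(6)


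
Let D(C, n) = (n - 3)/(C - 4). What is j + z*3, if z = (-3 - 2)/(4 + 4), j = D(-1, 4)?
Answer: -83/40 ≈ -2.0750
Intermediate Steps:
D(C, n) = (-3 + n)/(-4 + C)
j = -⅕ (j = (-3 + 4)/(-4 - 1) = 1/(-5) = -⅕*1 = -⅕ ≈ -0.20000)
z = -5/8 ≈ -0.62500
j + z*3 = -⅕ - 5/8*3 = -⅕ - 15/8 = -83/40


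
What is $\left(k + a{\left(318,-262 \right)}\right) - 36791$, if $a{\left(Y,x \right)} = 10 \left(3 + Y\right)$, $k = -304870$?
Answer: $-338451$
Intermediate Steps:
$a{\left(Y,x \right)} = 30 + 10 Y$
$\left(k + a{\left(318,-262 \right)}\right) - 36791 = \left(-304870 + \left(30 + 10 \cdot 318\right)\right) - 36791 = \left(-304870 + \left(30 + 3180\right)\right) - 36791 = \left(-304870 + 3210\right) - 36791 = -301660 - 36791 = -338451$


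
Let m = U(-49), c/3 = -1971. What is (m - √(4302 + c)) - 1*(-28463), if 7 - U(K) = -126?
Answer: 28596 - 3*I*√179 ≈ 28596.0 - 40.137*I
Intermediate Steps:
c = -5913 (c = 3*(-1971) = -5913)
U(K) = 133 (U(K) = 7 - 1*(-126) = 7 + 126 = 133)
m = 133
(m - √(4302 + c)) - 1*(-28463) = (133 - √(4302 - 5913)) - 1*(-28463) = (133 - √(-1611)) + 28463 = (133 - 3*I*√179) + 28463 = 28596 - 3*I*√179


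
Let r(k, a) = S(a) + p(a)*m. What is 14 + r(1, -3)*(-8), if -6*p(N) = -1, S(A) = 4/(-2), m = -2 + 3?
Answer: 86/3 ≈ 28.667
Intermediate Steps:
m = 1
S(A) = -2 (S(A) = 4*(-1/2) = -2)
p(N) = 1/6 (p(N) = -1/6*(-1) = 1/6)
r(k, a) = -11/6 (r(k, a) = -2 + (1/6)*1 = -2 + 1/6 = -11/6)
14 + r(1, -3)*(-8) = 14 - 11/6*(-8) = 14 + 44/3 = 86/3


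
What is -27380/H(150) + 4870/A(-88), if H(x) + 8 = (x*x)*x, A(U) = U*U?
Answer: 13702855/22074272 ≈ 0.62076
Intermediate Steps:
A(U) = U²
H(x) = -8 + x³ (H(x) = -8 + (x*x)*x = -8 + x²*x = -8 + x³)
-27380/H(150) + 4870/A(-88) = -27380/(-8 + 150³) + 4870/((-88)²) = -27380/(-8 + 3375000) + 4870/7744 = -27380/3374992 + 4870*(1/7744) = -27380*1/3374992 + 2435/3872 = -185/22804 + 2435/3872 = 13702855/22074272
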